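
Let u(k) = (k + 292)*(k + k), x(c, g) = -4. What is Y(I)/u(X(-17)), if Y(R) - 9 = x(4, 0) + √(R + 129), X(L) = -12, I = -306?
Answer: -1/1344 - I*√177/6720 ≈ -0.00074405 - 0.0019798*I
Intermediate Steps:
u(k) = 2*k*(292 + k) (u(k) = (292 + k)*(2*k) = 2*k*(292 + k))
Y(R) = 5 + √(129 + R) (Y(R) = 9 + (-4 + √(R + 129)) = 9 + (-4 + √(129 + R)) = 5 + √(129 + R))
Y(I)/u(X(-17)) = (5 + √(129 - 306))/((2*(-12)*(292 - 12))) = (5 + √(-177))/((2*(-12)*280)) = (5 + I*√177)/(-6720) = (5 + I*√177)*(-1/6720) = -1/1344 - I*√177/6720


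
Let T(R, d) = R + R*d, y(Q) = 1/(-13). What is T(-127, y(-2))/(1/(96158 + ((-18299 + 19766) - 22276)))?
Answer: -114831876/13 ≈ -8.8332e+6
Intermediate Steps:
y(Q) = -1/13
T(-127, y(-2))/(1/(96158 + ((-18299 + 19766) - 22276))) = (-127*(1 - 1/13))/(1/(96158 + ((-18299 + 19766) - 22276))) = (-127*12/13)/(1/(96158 + (1467 - 22276))) = -1524/(13*(1/(96158 - 20809))) = -1524/(13*(1/75349)) = -1524/(13*1/75349) = -1524/13*75349 = -114831876/13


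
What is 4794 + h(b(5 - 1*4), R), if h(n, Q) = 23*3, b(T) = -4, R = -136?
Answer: 4863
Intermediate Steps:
h(n, Q) = 69
4794 + h(b(5 - 1*4), R) = 4794 + 69 = 4863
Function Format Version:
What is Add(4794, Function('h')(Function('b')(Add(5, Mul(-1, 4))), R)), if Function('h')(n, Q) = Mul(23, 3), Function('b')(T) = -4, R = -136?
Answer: 4863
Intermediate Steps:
Function('h')(n, Q) = 69
Add(4794, Function('h')(Function('b')(Add(5, Mul(-1, 4))), R)) = Add(4794, 69) = 4863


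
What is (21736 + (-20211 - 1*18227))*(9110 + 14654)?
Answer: -396906328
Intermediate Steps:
(21736 + (-20211 - 1*18227))*(9110 + 14654) = (21736 + (-20211 - 18227))*23764 = (21736 - 38438)*23764 = -16702*23764 = -396906328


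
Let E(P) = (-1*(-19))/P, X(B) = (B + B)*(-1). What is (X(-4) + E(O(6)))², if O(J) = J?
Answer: 4489/36 ≈ 124.69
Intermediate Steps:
X(B) = -2*B (X(B) = (2*B)*(-1) = -2*B)
E(P) = 19/P
(X(-4) + E(O(6)))² = (-2*(-4) + 19/6)² = (8 + 19*(⅙))² = (8 + 19/6)² = (67/6)² = 4489/36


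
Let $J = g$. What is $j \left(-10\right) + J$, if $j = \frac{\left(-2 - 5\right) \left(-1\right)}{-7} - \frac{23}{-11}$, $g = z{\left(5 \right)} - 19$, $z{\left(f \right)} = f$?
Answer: $- \frac{274}{11} \approx -24.909$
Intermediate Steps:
$g = -14$ ($g = 5 - 19 = -14$)
$j = \frac{12}{11}$ ($j = \left(-7\right) \left(-1\right) \left(- \frac{1}{7}\right) - - \frac{23}{11} = 7 \left(- \frac{1}{7}\right) + \frac{23}{11} = -1 + \frac{23}{11} = \frac{12}{11} \approx 1.0909$)
$J = -14$
$j \left(-10\right) + J = \frac{12}{11} \left(-10\right) - 14 = - \frac{120}{11} - 14 = - \frac{274}{11}$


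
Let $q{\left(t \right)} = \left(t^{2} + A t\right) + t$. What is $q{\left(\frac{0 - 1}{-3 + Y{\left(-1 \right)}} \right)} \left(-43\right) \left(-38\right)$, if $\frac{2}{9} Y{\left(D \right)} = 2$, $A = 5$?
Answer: $- \frac{28595}{18} \approx -1588.6$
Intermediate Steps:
$Y{\left(D \right)} = 9$ ($Y{\left(D \right)} = \frac{9}{2} \cdot 2 = 9$)
$q{\left(t \right)} = t^{2} + 6 t$ ($q{\left(t \right)} = \left(t^{2} + 5 t\right) + t = t^{2} + 6 t$)
$q{\left(\frac{0 - 1}{-3 + Y{\left(-1 \right)}} \right)} \left(-43\right) \left(-38\right) = \frac{0 - 1}{-3 + 9} \left(6 + \frac{0 - 1}{-3 + 9}\right) \left(-43\right) \left(-38\right) = - \frac{1}{6} \left(6 - \frac{1}{6}\right) \left(-43\right) \left(-38\right) = \left(-1\right) \frac{1}{6} \left(6 - \frac{1}{6}\right) \left(-43\right) \left(-38\right) = - \frac{6 - \frac{1}{6}}{6} \left(-43\right) \left(-38\right) = \left(- \frac{1}{6}\right) \frac{35}{6} \left(-43\right) \left(-38\right) = \left(- \frac{35}{36}\right) \left(-43\right) \left(-38\right) = \frac{1505}{36} \left(-38\right) = - \frac{28595}{18}$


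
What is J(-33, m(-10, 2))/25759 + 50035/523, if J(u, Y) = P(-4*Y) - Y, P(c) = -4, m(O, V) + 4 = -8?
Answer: 1288855749/13471957 ≈ 95.670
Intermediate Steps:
m(O, V) = -12 (m(O, V) = -4 - 8 = -12)
J(u, Y) = -4 - Y
J(-33, m(-10, 2))/25759 + 50035/523 = (-4 - 1*(-12))/25759 + 50035/523 = (-4 + 12)*(1/25759) + 50035*(1/523) = 8*(1/25759) + 50035/523 = 8/25759 + 50035/523 = 1288855749/13471957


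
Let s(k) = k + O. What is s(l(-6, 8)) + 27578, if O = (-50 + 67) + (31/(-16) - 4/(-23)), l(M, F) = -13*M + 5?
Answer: 10184855/368 ≈ 27676.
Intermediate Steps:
l(M, F) = 5 - 13*M
O = 5607/368 (O = 17 + (31*(-1/16) - 4*(-1/23)) = 17 + (-31/16 + 4/23) = 17 - 649/368 = 5607/368 ≈ 15.236)
s(k) = 5607/368 + k (s(k) = k + 5607/368 = 5607/368 + k)
s(l(-6, 8)) + 27578 = (5607/368 + (5 - 13*(-6))) + 27578 = (5607/368 + (5 + 78)) + 27578 = (5607/368 + 83) + 27578 = 36151/368 + 27578 = 10184855/368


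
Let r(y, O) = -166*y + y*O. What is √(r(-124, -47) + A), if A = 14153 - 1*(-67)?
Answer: 2*√10158 ≈ 201.57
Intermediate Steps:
A = 14220 (A = 14153 + 67 = 14220)
r(y, O) = -166*y + O*y
√(r(-124, -47) + A) = √(-124*(-166 - 47) + 14220) = √(-124*(-213) + 14220) = √(26412 + 14220) = √40632 = 2*√10158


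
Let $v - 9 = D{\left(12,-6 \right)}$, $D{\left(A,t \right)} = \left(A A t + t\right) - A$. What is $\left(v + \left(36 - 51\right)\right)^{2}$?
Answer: $788544$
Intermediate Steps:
$D{\left(A,t \right)} = t - A + t A^{2}$ ($D{\left(A,t \right)} = \left(A^{2} t + t\right) - A = \left(t A^{2} + t\right) - A = \left(t + t A^{2}\right) - A = t - A + t A^{2}$)
$v = -873$ ($v = 9 - \left(18 + 864\right) = 9 - 882 = -873$)
$\left(v + \left(36 - 51\right)\right)^{2} = \left(-873 + \left(36 - 51\right)\right)^{2} = \left(-873 - 15\right)^{2} = \left(-888\right)^{2} = 788544$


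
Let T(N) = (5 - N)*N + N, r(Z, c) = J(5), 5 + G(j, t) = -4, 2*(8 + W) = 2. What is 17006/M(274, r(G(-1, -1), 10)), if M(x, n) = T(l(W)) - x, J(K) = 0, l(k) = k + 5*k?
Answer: -8503/1145 ≈ -7.4262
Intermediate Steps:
W = -7 (W = -8 + (1/2)*2 = -8 + 1 = -7)
l(k) = 6*k
G(j, t) = -9 (G(j, t) = -5 - 4 = -9)
r(Z, c) = 0
T(N) = N + N*(5 - N) (T(N) = N*(5 - N) + N = N + N*(5 - N))
M(x, n) = -2016 - x (M(x, n) = (6*(-7))*(6 - 6*(-7)) - x = -42*(6 - 1*(-42)) - x = -42*(6 + 42) - x = -42*48 - x = -2016 - x)
17006/M(274, r(G(-1, -1), 10)) = 17006/(-2016 - 1*274) = 17006/(-2016 - 274) = 17006/(-2290) = 17006*(-1/2290) = -8503/1145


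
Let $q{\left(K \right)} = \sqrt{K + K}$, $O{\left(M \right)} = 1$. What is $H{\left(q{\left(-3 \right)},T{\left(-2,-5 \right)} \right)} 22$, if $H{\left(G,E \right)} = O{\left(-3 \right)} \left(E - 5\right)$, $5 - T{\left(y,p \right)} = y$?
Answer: $44$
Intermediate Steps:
$T{\left(y,p \right)} = 5 - y$
$q{\left(K \right)} = \sqrt{2} \sqrt{K}$ ($q{\left(K \right)} = \sqrt{2 K} = \sqrt{2} \sqrt{K}$)
$H{\left(G,E \right)} = -5 + E$ ($H{\left(G,E \right)} = 1 \left(E - 5\right) = 1 \left(-5 + E\right) = -5 + E$)
$H{\left(q{\left(-3 \right)},T{\left(-2,-5 \right)} \right)} 22 = \left(-5 + \left(5 - -2\right)\right) 22 = \left(-5 + \left(5 + 2\right)\right) 22 = \left(-5 + 7\right) 22 = 2 \cdot 22 = 44$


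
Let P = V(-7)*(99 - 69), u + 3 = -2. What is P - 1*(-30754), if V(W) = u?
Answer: 30604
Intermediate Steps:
u = -5 (u = -3 - 2 = -5)
V(W) = -5
P = -150 (P = -5*(99 - 69) = -5*30 = -150)
P - 1*(-30754) = -150 - 1*(-30754) = -150 + 30754 = 30604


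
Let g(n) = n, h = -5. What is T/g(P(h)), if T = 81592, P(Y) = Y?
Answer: -81592/5 ≈ -16318.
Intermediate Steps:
T/g(P(h)) = 81592/(-5) = 81592*(-⅕) = -81592/5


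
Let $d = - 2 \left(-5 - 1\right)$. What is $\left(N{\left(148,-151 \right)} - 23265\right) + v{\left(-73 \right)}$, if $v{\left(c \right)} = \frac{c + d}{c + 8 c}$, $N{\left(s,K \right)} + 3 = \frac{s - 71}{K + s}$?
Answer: $- \frac{15303878}{657} \approx -23294.0$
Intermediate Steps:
$N{\left(s,K \right)} = -3 + \frac{-71 + s}{K + s}$ ($N{\left(s,K \right)} = -3 + \frac{s - 71}{K + s} = -3 + \frac{-71 + s}{K + s}$)
$d = 12$ ($d = \left(-2\right) \left(-6\right) = 12$)
$v{\left(c \right)} = \frac{12 + c}{9 c}$ ($v{\left(c \right)} = \frac{c + 12}{c + 8 c} = \frac{12 + c}{9 c}$)
$\left(N{\left(148,-151 \right)} - 23265\right) + v{\left(-73 \right)} = \left(\frac{-71 - -453 - 296}{-151 + 148} - 23265\right) + \frac{12 - 73}{9 \left(-73\right)} = \left(\frac{-71 + 453 - 296}{-3} - 23265\right) + \frac{1}{9} \left(- \frac{1}{73}\right) \left(-61\right) = \left(\left(- \frac{1}{3}\right) 86 - 23265\right) + \frac{61}{657} = \left(- \frac{86}{3} - 23265\right) + \frac{61}{657} = - \frac{69881}{3} + \frac{61}{657} = - \frac{15303878}{657}$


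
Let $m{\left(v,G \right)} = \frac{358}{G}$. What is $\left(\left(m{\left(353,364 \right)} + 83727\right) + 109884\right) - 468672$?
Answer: $- \frac{50060923}{182} \approx -2.7506 \cdot 10^{5}$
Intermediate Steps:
$\left(\left(m{\left(353,364 \right)} + 83727\right) + 109884\right) - 468672 = \left(\left(\frac{358}{364} + 83727\right) + 109884\right) - 468672 = \left(\left(358 \cdot \frac{1}{364} + 83727\right) + 109884\right) - 468672 = \left(\left(\frac{179}{182} + 83727\right) + 109884\right) - 468672 = \left(\frac{15238493}{182} + 109884\right) - 468672 = \frac{35237381}{182} - 468672 = - \frac{50060923}{182}$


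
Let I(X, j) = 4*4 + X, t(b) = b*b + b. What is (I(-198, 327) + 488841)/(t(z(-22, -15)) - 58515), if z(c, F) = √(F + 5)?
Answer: -488659*I/(√10 + 58525*I) ≈ -8.3496 - 0.00045115*I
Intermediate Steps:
z(c, F) = √(5 + F)
t(b) = b + b² (t(b) = b² + b = b + b²)
I(X, j) = 16 + X
(I(-198, 327) + 488841)/(t(z(-22, -15)) - 58515) = ((16 - 198) + 488841)/(√(5 - 15)*(1 + √(5 - 15)) - 58515) = (-182 + 488841)/(√(-10)*(1 + √(-10)) - 58515) = 488659/((I*√10)*(1 + I*√10) - 58515) = 488659/(I*√10*(1 + I*√10) - 58515) = 488659/(-58515 + I*√10*(1 + I*√10))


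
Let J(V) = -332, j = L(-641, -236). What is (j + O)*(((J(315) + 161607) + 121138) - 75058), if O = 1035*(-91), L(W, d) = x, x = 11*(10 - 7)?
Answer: -19522887960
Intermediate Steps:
x = 33 (x = 11*3 = 33)
L(W, d) = 33
j = 33
O = -94185
(j + O)*(((J(315) + 161607) + 121138) - 75058) = (33 - 94185)*(((-332 + 161607) + 121138) - 75058) = -94152*((161275 + 121138) - 75058) = -94152*(282413 - 75058) = -94152*207355 = -19522887960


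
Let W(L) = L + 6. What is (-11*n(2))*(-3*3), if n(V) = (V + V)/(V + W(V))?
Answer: 198/5 ≈ 39.600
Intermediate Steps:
W(L) = 6 + L
n(V) = 2*V/(6 + 2*V) (n(V) = (V + V)/(V + (6 + V)) = (2*V)/(6 + 2*V) = 2*V/(6 + 2*V))
(-11*n(2))*(-3*3) = (-22/(3 + 2))*(-3*3) = -22/5*(-9) = 198/5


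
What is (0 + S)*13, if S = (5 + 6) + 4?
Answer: 195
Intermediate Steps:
S = 15 (S = 11 + 4 = 15)
(0 + S)*13 = (0 + 15)*13 = 15*13 = 195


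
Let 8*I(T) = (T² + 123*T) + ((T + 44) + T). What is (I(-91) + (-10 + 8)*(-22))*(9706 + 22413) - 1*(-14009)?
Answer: -43272495/4 ≈ -1.0818e+7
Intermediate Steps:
I(T) = 11/2 + T²/8 + 125*T/8 (I(T) = ((T² + 123*T) + ((T + 44) + T))/8 = ((T² + 123*T) + ((44 + T) + T))/8 = ((T² + 123*T) + (44 + 2*T))/8 = (44 + T² + 125*T)/8 = 11/2 + T²/8 + 125*T/8)
(I(-91) + (-10 + 8)*(-22))*(9706 + 22413) - 1*(-14009) = ((11/2 + (⅛)*(-91)² + (125/8)*(-91)) + (-10 + 8)*(-22))*(9706 + 22413) - 1*(-14009) = ((11/2 + (⅛)*8281 - 11375/8) - 2*(-22))*32119 + 14009 = ((11/2 + 8281/8 - 11375/8) + 44)*32119 + 14009 = (-1525/4 + 44)*32119 + 14009 = -1349/4*32119 + 14009 = -43328531/4 + 14009 = -43272495/4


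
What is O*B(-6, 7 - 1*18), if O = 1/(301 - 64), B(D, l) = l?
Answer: -11/237 ≈ -0.046413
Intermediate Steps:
O = 1/237 ≈ 0.0042194
O*B(-6, 7 - 1*18) = (7 - 1*18)/237 = (7 - 18)/237 = (1/237)*(-11) = -11/237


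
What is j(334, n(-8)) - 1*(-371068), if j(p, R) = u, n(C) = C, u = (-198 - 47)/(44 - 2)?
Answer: 2226373/6 ≈ 3.7106e+5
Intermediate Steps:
u = -35/6 (u = -245/42 = -245*1/42 = -35/6 ≈ -5.8333)
j(p, R) = -35/6
j(334, n(-8)) - 1*(-371068) = -35/6 - 1*(-371068) = -35/6 + 371068 = 2226373/6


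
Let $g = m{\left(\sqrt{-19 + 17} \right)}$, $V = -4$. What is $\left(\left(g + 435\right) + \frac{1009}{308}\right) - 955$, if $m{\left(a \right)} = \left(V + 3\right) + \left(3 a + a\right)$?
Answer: $- \frac{159459}{308} + 4 i \sqrt{2} \approx -517.72 + 5.6569 i$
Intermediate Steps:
$m{\left(a \right)} = -1 + 4 a$ ($m{\left(a \right)} = \left(-4 + 3\right) + \left(3 a + a\right) = -1 + 4 a$)
$g = -1 + 4 i \sqrt{2}$ ($g = -1 + 4 \sqrt{-19 + 17} = -1 + 4 \sqrt{-2} = -1 + 4 i \sqrt{2} \approx -1.0 + 5.6569 i$)
$\left(\left(g + 435\right) + \frac{1009}{308}\right) - 955 = \left(\left(\left(-1 + 4 i \sqrt{2}\right) + 435\right) + \frac{1009}{308}\right) - 955 = \left(\left(434 + 4 i \sqrt{2}\right) + 1009 \cdot \frac{1}{308}\right) - 955 = \left(\left(434 + 4 i \sqrt{2}\right) + \frac{1009}{308}\right) - 955 = \left(\frac{134681}{308} + 4 i \sqrt{2}\right) - 955 = - \frac{159459}{308} + 4 i \sqrt{2}$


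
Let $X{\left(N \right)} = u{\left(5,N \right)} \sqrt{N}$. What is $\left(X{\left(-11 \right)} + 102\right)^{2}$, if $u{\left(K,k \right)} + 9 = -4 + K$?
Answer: $9700 - 1632 i \sqrt{11} \approx 9700.0 - 5412.7 i$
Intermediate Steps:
$u{\left(K,k \right)} = -13 + K$ ($u{\left(K,k \right)} = -9 + \left(-4 + K\right) = -13 + K$)
$X{\left(N \right)} = - 8 \sqrt{N}$ ($X{\left(N \right)} = \left(-13 + 5\right) \sqrt{N} = - 8 \sqrt{N}$)
$\left(X{\left(-11 \right)} + 102\right)^{2} = \left(- 8 \sqrt{-11} + 102\right)^{2} = \left(- 8 i \sqrt{11} + 102\right)^{2} = \left(102 - 8 i \sqrt{11}\right)^{2}$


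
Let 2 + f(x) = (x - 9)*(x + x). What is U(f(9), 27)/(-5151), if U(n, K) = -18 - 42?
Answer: 20/1717 ≈ 0.011648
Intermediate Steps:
f(x) = -2 + 2*x*(-9 + x) (f(x) = -2 + (x - 9)*(x + x) = -2 + (-9 + x)*(2*x) = -2 + 2*x*(-9 + x))
U(n, K) = -60
U(f(9), 27)/(-5151) = -60/(-5151) = -60*(-1/5151) = 20/1717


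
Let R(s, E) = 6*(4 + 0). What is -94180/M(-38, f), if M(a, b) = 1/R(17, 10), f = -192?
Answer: -2260320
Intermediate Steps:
R(s, E) = 24 (R(s, E) = 6*4 = 24)
M(a, b) = 1/24
-94180/M(-38, f) = -94180/1/24 = -94180*24 = -2260320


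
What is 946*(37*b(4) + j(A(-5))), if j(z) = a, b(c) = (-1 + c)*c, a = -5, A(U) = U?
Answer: 415294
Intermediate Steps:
b(c) = c*(-1 + c)
j(z) = -5
946*(37*b(4) + j(A(-5))) = 946*(37*(4*(-1 + 4)) - 5) = 946*(37*(4*3) - 5) = 946*(37*12 - 5) = 946*(444 - 5) = 946*439 = 415294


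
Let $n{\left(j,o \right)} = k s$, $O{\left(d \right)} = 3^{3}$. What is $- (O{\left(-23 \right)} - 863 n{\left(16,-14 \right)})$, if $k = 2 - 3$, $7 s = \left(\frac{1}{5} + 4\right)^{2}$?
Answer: $- \frac{55044}{25} \approx -2201.8$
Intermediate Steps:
$s = \frac{63}{25}$ ($s = \frac{\left(\frac{1}{5} + 4\right)^{2}}{7} = \frac{\left(\frac{21}{5}\right)^{2}}{7} = \frac{1}{7} \cdot \frac{441}{25} = \frac{63}{25} \approx 2.52$)
$k = -1$ ($k = 2 - 3 = -1$)
$O{\left(d \right)} = 27$
$n{\left(j,o \right)} = - \frac{63}{25}$ ($n{\left(j,o \right)} = \left(-1\right) \frac{63}{25} = - \frac{63}{25}$)
$- (O{\left(-23 \right)} - 863 n{\left(16,-14 \right)}) = - (27 - - \frac{54369}{25}) = - (27 + \frac{54369}{25}) = \left(-1\right) \frac{55044}{25} = - \frac{55044}{25}$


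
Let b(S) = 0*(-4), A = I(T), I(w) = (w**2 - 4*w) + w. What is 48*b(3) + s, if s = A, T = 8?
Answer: 40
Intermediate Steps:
I(w) = w**2 - 3*w
A = 40 (A = 8*(-3 + 8) = 8*5 = 40)
s = 40
b(S) = 0
48*b(3) + s = 48*0 + 40 = 0 + 40 = 40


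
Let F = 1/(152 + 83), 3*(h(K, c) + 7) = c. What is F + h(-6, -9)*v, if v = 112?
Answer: -263199/235 ≈ -1120.0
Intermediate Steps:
h(K, c) = -7 + c/3
F = 1/235 ≈ 0.0042553
F + h(-6, -9)*v = 1/235 + (-7 + (⅓)*(-9))*112 = 1/235 + (-7 - 3)*112 = 1/235 - 10*112 = 1/235 - 1120 = -263199/235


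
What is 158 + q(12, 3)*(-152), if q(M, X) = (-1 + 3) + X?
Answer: -602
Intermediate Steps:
q(M, X) = 2 + X
158 + q(12, 3)*(-152) = 158 + (2 + 3)*(-152) = 158 + 5*(-152) = 158 - 760 = -602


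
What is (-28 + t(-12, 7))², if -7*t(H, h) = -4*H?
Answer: 59536/49 ≈ 1215.0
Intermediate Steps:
t(H, h) = 4*H/7 (t(H, h) = -(-4)*H/7 = 4*H/7)
(-28 + t(-12, 7))² = (-28 + (4/7)*(-12))² = (-28 - 48/7)² = (-244/7)² = 59536/49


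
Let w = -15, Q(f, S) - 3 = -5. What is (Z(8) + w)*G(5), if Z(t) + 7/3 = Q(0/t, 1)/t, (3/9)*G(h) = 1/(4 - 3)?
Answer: -211/4 ≈ -52.750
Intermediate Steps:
Q(f, S) = -2 (Q(f, S) = 3 - 5 = -2)
G(h) = 3 (G(h) = 3/(4 - 3) = 3/1 = 3*1 = 3)
Z(t) = -7/3 - 2/t
(Z(8) + w)*G(5) = ((-7/3 - 2/8) - 15)*3 = ((-7/3 - 2*⅛) - 15)*3 = ((-7/3 - ¼) - 15)*3 = (-31/12 - 15)*3 = -211/12*3 = -211/4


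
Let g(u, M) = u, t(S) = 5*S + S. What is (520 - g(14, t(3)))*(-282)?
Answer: -142692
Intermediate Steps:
t(S) = 6*S
(520 - g(14, t(3)))*(-282) = (520 - 1*14)*(-282) = (520 - 14)*(-282) = 506*(-282) = -142692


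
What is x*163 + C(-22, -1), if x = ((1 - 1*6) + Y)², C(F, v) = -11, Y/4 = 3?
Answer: 7976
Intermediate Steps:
Y = 12 (Y = 4*3 = 12)
x = 49 (x = ((1 - 1*6) + 12)² = ((1 - 6) + 12)² = (-5 + 12)² = 7² = 49)
x*163 + C(-22, -1) = 49*163 - 11 = 7987 - 11 = 7976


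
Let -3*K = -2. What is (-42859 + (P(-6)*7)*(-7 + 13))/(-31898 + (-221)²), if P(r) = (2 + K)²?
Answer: -127681/50829 ≈ -2.5120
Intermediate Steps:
K = ⅔ (K = -⅓*(-2) = ⅔ ≈ 0.66667)
P(r) = 64/9 (P(r) = (2 + ⅔)² = (8/3)² = 64/9)
(-42859 + (P(-6)*7)*(-7 + 13))/(-31898 + (-221)²) = (-42859 + ((64/9)*7)*(-7 + 13))/(-31898 + (-221)²) = (-42859 + (448/9)*6)/(-31898 + 48841) = (-42859 + 896/3)/16943 = -127681/3*1/16943 = -127681/50829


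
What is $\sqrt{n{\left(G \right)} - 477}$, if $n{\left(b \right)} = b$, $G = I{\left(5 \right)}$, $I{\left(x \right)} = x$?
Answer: $2 i \sqrt{118} \approx 21.726 i$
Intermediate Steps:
$G = 5$
$\sqrt{n{\left(G \right)} - 477} = \sqrt{5 - 477} = \sqrt{-472} = 2 i \sqrt{118}$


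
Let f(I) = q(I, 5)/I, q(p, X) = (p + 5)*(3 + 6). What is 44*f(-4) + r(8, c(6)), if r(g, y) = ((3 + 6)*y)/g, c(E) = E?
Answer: -369/4 ≈ -92.250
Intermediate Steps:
q(p, X) = 45 + 9*p (q(p, X) = (5 + p)*9 = 45 + 9*p)
f(I) = (45 + 9*I)/I
r(g, y) = 9*y/g (r(g, y) = (9*y)/g = 9*y/g)
44*f(-4) + r(8, c(6)) = 44*(9 + 45/(-4)) + 9*6/8 = 44*(9 + 45*(-¼)) + 9*6*(⅛) = 44*(9 - 45/4) + 27/4 = 44*(-9/4) + 27/4 = -99 + 27/4 = -369/4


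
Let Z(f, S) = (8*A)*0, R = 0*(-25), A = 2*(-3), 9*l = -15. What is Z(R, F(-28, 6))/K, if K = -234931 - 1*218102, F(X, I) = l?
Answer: 0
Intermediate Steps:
l = -5/3 (l = (⅑)*(-15) = -5/3 ≈ -1.6667)
F(X, I) = -5/3
A = -6
K = -453033 (K = -234931 - 218102 = -453033)
R = 0
Z(f, S) = 0 (Z(f, S) = (8*(-6))*0 = -48*0 = 0)
Z(R, F(-28, 6))/K = 0/(-453033) = 0*(-1/453033) = 0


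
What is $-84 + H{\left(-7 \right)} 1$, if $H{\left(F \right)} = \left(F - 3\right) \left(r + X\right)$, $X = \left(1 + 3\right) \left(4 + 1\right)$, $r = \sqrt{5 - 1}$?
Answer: $-304$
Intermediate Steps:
$r = 2$ ($r = \sqrt{4} = 2$)
$X = 20$ ($X = 4 \cdot 5 = 20$)
$H{\left(F \right)} = -66 + 22 F$ ($H{\left(F \right)} = \left(F - 3\right) \left(2 + 20\right) = \left(-3 + F\right) 22 = -66 + 22 F$)
$-84 + H{\left(-7 \right)} 1 = -84 + \left(-66 + 22 \left(-7\right)\right) 1 = -84 + \left(-66 - 154\right) 1 = -84 - 220 = -304$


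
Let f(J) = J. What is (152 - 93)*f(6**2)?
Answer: 2124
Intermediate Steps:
(152 - 93)*f(6**2) = (152 - 93)*6**2 = 59*36 = 2124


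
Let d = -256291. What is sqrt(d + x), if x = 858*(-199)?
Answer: I*sqrt(427033) ≈ 653.48*I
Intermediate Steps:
x = -170742
sqrt(d + x) = sqrt(-256291 - 170742) = sqrt(-427033) = I*sqrt(427033)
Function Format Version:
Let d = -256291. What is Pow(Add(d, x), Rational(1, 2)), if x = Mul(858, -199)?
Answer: Mul(I, Pow(427033, Rational(1, 2))) ≈ Mul(653.48, I)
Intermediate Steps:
x = -170742
Pow(Add(d, x), Rational(1, 2)) = Pow(Add(-256291, -170742), Rational(1, 2)) = Pow(-427033, Rational(1, 2)) = Mul(I, Pow(427033, Rational(1, 2)))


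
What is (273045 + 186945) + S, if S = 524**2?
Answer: 734566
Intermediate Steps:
S = 274576
(273045 + 186945) + S = (273045 + 186945) + 274576 = 459990 + 274576 = 734566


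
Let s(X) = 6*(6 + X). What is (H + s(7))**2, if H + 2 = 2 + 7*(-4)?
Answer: 2500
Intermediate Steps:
s(X) = 36 + 6*X
H = -28 (H = -2 + (2 + 7*(-4)) = -2 + (2 - 28) = -2 - 26 = -28)
(H + s(7))**2 = (-28 + (36 + 6*7))**2 = (-28 + (36 + 42))**2 = (-28 + 78)**2 = 50**2 = 2500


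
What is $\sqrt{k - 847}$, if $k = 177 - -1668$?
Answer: $\sqrt{998} \approx 31.591$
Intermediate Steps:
$k = 1845$ ($k = 177 + 1668 = 1845$)
$\sqrt{k - 847} = \sqrt{1845 - 847} = \sqrt{998}$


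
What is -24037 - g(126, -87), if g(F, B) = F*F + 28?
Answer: -39941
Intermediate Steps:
g(F, B) = 28 + F**2 (g(F, B) = F**2 + 28 = 28 + F**2)
-24037 - g(126, -87) = -24037 - (28 + 126**2) = -24037 - (28 + 15876) = -24037 - 1*15904 = -24037 - 15904 = -39941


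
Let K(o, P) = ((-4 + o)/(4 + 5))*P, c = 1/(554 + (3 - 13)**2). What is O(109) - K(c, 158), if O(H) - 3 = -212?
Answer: -408502/2943 ≈ -138.80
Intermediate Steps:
O(H) = -209 (O(H) = 3 - 212 = -209)
c = 1/654 (c = 1/(554 + (-10)**2) = 1/(554 + 100) = 1/654 ≈ 0.0015291)
K(o, P) = P*(-4/9 + o/9) (K(o, P) = ((-4 + o)/9)*P = ((-4 + o)*(1/9))*P = (-4/9 + o/9)*P = P*(-4/9 + o/9))
O(109) - K(c, 158) = -209 - 158*(-4 + 1/654)/9 = -209 - 158*(-2615)/(9*654) = -209 - 1*(-206585/2943) = -209 + 206585/2943 = -408502/2943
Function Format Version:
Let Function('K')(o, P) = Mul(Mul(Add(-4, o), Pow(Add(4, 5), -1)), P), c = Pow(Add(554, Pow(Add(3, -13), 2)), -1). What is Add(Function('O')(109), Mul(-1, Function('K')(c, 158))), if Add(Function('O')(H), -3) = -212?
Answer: Rational(-408502, 2943) ≈ -138.80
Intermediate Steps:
Function('O')(H) = -209 (Function('O')(H) = Add(3, -212) = -209)
c = Rational(1, 654) (c = Pow(Add(554, Pow(-10, 2)), -1) = Pow(Add(554, 100), -1) = Pow(654, -1) = Rational(1, 654) ≈ 0.0015291)
Function('K')(o, P) = Mul(P, Add(Rational(-4, 9), Mul(Rational(1, 9), o))) (Function('K')(o, P) = Mul(Mul(Add(-4, o), Pow(9, -1)), P) = Mul(Mul(Add(-4, o), Rational(1, 9)), P) = Mul(Add(Rational(-4, 9), Mul(Rational(1, 9), o)), P) = Mul(P, Add(Rational(-4, 9), Mul(Rational(1, 9), o))))
Add(Function('O')(109), Mul(-1, Function('K')(c, 158))) = Add(-209, Mul(-1, Mul(Rational(1, 9), 158, Add(-4, Rational(1, 654))))) = Add(-209, Mul(-1, Mul(Rational(1, 9), 158, Rational(-2615, 654)))) = Add(-209, Mul(-1, Rational(-206585, 2943))) = Add(-209, Rational(206585, 2943)) = Rational(-408502, 2943)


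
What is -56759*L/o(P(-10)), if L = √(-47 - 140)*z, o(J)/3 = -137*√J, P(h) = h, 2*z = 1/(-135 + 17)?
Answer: -56759*√1870/969960 ≈ -2.5305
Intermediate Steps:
z = -1/236 (z = 1/(2*(-135 + 17)) = (½)/(-118) = (½)*(-1/118) = -1/236 ≈ -0.0042373)
o(J) = -411*√J (o(J) = 3*(-137*√J) = -411*√J)
L = -I*√187/236 (L = √(-47 - 140)*(-1/236) = √(-187)*(-1/236) = (I*√187)*(-1/236) = -I*√187/236 ≈ -0.057944*I)
-56759*L/o(P(-10)) = -56759*√1870/969960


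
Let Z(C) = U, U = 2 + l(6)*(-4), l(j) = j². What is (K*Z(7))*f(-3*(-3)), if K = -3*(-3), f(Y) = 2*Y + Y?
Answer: -34506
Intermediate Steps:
U = -142 (U = 2 + 6²*(-4) = 2 + 36*(-4) = 2 - 144 = -142)
Z(C) = -142
f(Y) = 3*Y
K = 9
(K*Z(7))*f(-3*(-3)) = (9*(-142))*(3*(-3*(-3))) = -3834*9 = -1278*27 = -34506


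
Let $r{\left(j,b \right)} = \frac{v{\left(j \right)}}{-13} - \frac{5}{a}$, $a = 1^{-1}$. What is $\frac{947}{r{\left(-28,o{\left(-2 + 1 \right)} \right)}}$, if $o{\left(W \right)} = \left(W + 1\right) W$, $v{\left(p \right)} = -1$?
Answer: $- \frac{12311}{64} \approx -192.36$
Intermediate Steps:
$a = 1$
$o{\left(W \right)} = W \left(1 + W\right)$ ($o{\left(W \right)} = \left(1 + W\right) W = W \left(1 + W\right)$)
$r{\left(j,b \right)} = - \frac{64}{13}$ ($r{\left(j,b \right)} = - \frac{1}{-13} - \frac{5}{1} = \left(-1\right) \left(- \frac{1}{13}\right) - 5 = \frac{1}{13} - 5 = - \frac{64}{13}$)
$\frac{947}{r{\left(-28,o{\left(-2 + 1 \right)} \right)}} = \frac{947}{- \frac{64}{13}} = 947 \left(- \frac{13}{64}\right) = - \frac{12311}{64}$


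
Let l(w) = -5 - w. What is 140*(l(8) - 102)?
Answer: -16100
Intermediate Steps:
140*(l(8) - 102) = 140*((-5 - 1*8) - 102) = 140*((-5 - 8) - 102) = 140*(-13 - 102) = 140*(-115) = -16100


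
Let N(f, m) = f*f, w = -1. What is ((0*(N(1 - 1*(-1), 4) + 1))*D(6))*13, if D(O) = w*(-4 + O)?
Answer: 0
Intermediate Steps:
N(f, m) = f²
D(O) = 4 - O (D(O) = -(-4 + O) = 4 - O)
((0*(N(1 - 1*(-1), 4) + 1))*D(6))*13 = ((0*((1 - 1*(-1))² + 1))*(4 - 1*6))*13 = ((0*((1 + 1)² + 1))*(4 - 6))*13 = ((0*(2² + 1))*(-2))*13 = ((0*(4 + 1))*(-2))*13 = ((0*5)*(-2))*13 = (0*(-2))*13 = 0*13 = 0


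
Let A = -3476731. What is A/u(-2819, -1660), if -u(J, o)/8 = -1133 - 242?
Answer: -3476731/11000 ≈ -316.07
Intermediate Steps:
u(J, o) = 11000 (u(J, o) = -8*(-1133 - 242) = -8*(-1375) = 11000)
A/u(-2819, -1660) = -3476731/11000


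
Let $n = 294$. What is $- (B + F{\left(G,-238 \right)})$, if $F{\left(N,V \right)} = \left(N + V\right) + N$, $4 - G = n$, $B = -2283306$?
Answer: $2284124$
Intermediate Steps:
$G = -290$ ($G = 4 - 294 = -290$)
$F{\left(N,V \right)} = V + 2 N$
$- (B + F{\left(G,-238 \right)}) = - (-2283306 + \left(-238 + 2 \left(-290\right)\right)) = - (-2283306 - 818) = \left(-1\right) \left(-2284124\right) = 2284124$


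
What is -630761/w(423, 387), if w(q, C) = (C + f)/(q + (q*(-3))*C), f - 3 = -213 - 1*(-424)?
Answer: 309501807480/601 ≈ 5.1498e+8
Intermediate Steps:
f = 214 (f = 3 + (-213 - 1*(-424)) = 3 + (-213 + 424) = 3 + 211 = 214)
w(q, C) = (214 + C)/(q - 3*C*q) (w(q, C) = (C + 214)/(q + (q*(-3))*C) = (214 + C)/(q + (-3*q)*C) = (214 + C)/(q - 3*C*q))
-630761/w(423, 387) = -630761*423*(-1 + 3*387)/(-214 - 1*387) = -630761*423*(-1 + 1161)/(-214 - 387) = -630761/((1/423)*(-601)/1160) = -630761/((1/423)*(1/1160)*(-601)) = -630761/(-601/490680) = -630761*(-490680/601) = 309501807480/601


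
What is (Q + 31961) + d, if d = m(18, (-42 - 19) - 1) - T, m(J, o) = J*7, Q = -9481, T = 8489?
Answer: 14117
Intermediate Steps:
m(J, o) = 7*J
d = -8363 (d = 7*18 - 1*8489 = 126 - 8489 = -8363)
(Q + 31961) + d = (-9481 + 31961) - 8363 = 22480 - 8363 = 14117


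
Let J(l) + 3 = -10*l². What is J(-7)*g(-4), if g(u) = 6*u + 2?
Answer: 10846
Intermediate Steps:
g(u) = 2 + 6*u
J(l) = -3 - 10*l²
J(-7)*g(-4) = (-3 - 10*(-7)²)*(2 + 6*(-4)) = (-3 - 10*49)*(2 - 24) = (-3 - 490)*(-22) = -493*(-22) = 10846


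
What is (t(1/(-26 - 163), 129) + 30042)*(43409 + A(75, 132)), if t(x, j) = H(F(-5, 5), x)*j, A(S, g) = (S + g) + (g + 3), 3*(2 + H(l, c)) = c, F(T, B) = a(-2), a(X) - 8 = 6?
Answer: 246280197883/189 ≈ 1.3031e+9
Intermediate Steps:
a(X) = 14 (a(X) = 8 + 6 = 14)
F(T, B) = 14
H(l, c) = -2 + c/3
A(S, g) = 3 + S + 2*g (A(S, g) = (S + g) + (3 + g) = 3 + S + 2*g)
t(x, j) = j*(-2 + x/3) (t(x, j) = (-2 + x/3)*j = j*(-2 + x/3))
(t(1/(-26 - 163), 129) + 30042)*(43409 + A(75, 132)) = ((1/3)*129*(-6 + 1/(-26 - 163)) + 30042)*(43409 + (3 + 75 + 2*132)) = ((1/3)*129*(-6 + 1/(-189)) + 30042)*(43409 + (3 + 75 + 264)) = ((1/3)*129*(-6 - 1/189) + 30042)*(43409 + 342) = ((1/3)*129*(-1135/189) + 30042)*43751 = (-48805/189 + 30042)*43751 = (5629133/189)*43751 = 246280197883/189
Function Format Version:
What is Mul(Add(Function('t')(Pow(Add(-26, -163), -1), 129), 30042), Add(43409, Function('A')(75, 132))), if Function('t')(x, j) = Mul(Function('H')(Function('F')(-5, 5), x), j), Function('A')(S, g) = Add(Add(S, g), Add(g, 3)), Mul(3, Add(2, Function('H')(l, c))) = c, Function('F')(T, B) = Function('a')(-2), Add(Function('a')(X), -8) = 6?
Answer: Rational(246280197883, 189) ≈ 1.3031e+9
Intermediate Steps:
Function('a')(X) = 14 (Function('a')(X) = Add(8, 6) = 14)
Function('F')(T, B) = 14
Function('H')(l, c) = Add(-2, Mul(Rational(1, 3), c))
Function('A')(S, g) = Add(3, S, Mul(2, g)) (Function('A')(S, g) = Add(Add(S, g), Add(3, g)) = Add(3, S, Mul(2, g)))
Function('t')(x, j) = Mul(j, Add(-2, Mul(Rational(1, 3), x))) (Function('t')(x, j) = Mul(Add(-2, Mul(Rational(1, 3), x)), j) = Mul(j, Add(-2, Mul(Rational(1, 3), x))))
Mul(Add(Function('t')(Pow(Add(-26, -163), -1), 129), 30042), Add(43409, Function('A')(75, 132))) = Mul(Add(Mul(Rational(1, 3), 129, Add(-6, Pow(Add(-26, -163), -1))), 30042), Add(43409, Add(3, 75, Mul(2, 132)))) = Mul(Add(Mul(Rational(1, 3), 129, Add(-6, Pow(-189, -1))), 30042), Add(43409, Add(3, 75, 264))) = Mul(Add(Mul(Rational(1, 3), 129, Add(-6, Rational(-1, 189))), 30042), Add(43409, 342)) = Mul(Add(Mul(Rational(1, 3), 129, Rational(-1135, 189)), 30042), 43751) = Mul(Add(Rational(-48805, 189), 30042), 43751) = Mul(Rational(5629133, 189), 43751) = Rational(246280197883, 189)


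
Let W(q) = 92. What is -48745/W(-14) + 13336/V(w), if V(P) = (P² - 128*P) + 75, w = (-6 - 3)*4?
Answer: -290219443/550068 ≈ -527.61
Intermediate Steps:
w = -36 (w = -9*4 = -36)
V(P) = 75 + P² - 128*P
-48745/W(-14) + 13336/V(w) = -48745/92 + 13336/(75 + (-36)² - 128*(-36)) = -48745*1/92 + 13336/(75 + 1296 + 4608) = -48745/92 + 13336/5979 = -290219443/550068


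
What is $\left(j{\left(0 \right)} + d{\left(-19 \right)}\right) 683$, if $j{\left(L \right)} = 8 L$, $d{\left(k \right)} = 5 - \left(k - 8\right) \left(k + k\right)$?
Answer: $-697343$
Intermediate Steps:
$d{\left(k \right)} = 5 - 2 k \left(-8 + k\right)$ ($d{\left(k \right)} = 5 - \left(-8 + k\right) 2 k = 5 - 2 k \left(-8 + k\right)$)
$\left(j{\left(0 \right)} + d{\left(-19 \right)}\right) 683 = \left(8 \cdot 0 + \left(5 - 2 \left(-19\right)^{2} + 16 \left(-19\right)\right)\right) 683 = \left(0 - 1021\right) 683 = \left(-1021\right) 683 = -697343$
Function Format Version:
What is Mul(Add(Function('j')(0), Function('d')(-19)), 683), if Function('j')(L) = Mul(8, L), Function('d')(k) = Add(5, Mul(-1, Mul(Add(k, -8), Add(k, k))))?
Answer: -697343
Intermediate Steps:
Function('d')(k) = Add(5, Mul(-2, k, Add(-8, k))) (Function('d')(k) = Add(5, Mul(-1, Mul(Add(-8, k), Mul(2, k)))) = Add(5, Mul(-1, Mul(2, k, Add(-8, k)))) = Add(5, Mul(-2, k, Add(-8, k))))
Mul(Add(Function('j')(0), Function('d')(-19)), 683) = Mul(Add(Mul(8, 0), Add(5, Mul(-2, Pow(-19, 2)), Mul(16, -19))), 683) = Mul(Add(0, Add(5, Mul(-2, 361), -304)), 683) = Mul(Add(0, Add(5, -722, -304)), 683) = Mul(Add(0, -1021), 683) = Mul(-1021, 683) = -697343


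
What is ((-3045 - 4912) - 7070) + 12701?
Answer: -2326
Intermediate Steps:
((-3045 - 4912) - 7070) + 12701 = (-7957 - 7070) + 12701 = -15027 + 12701 = -2326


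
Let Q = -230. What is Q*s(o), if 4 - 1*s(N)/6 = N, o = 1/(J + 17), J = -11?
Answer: -5290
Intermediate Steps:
o = ⅙ (o = 1/(-11 + 17) = 1/6 = ⅙ ≈ 0.16667)
s(N) = 24 - 6*N
Q*s(o) = -230*(24 - 6*⅙) = -230*(24 - 1) = -230*23 = -5290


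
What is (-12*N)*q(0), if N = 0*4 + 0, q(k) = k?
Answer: 0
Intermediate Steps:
N = 0 (N = 0 + 0 = 0)
(-12*N)*q(0) = -12*0*0 = 0*0 = 0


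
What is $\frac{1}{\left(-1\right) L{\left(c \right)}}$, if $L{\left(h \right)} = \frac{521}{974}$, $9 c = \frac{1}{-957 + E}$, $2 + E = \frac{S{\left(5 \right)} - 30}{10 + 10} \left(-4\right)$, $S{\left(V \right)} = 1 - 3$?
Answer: $- \frac{974}{521} \approx -1.8695$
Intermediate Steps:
$S{\left(V \right)} = -2$ ($S{\left(V \right)} = 1 - 3 = -2$)
$E = \frac{22}{5}$ ($E = -2 + \frac{-2 - 30}{10 + 10} \left(-4\right) = -2 + - \frac{32}{20} \left(-4\right) = -2 + \left(-32\right) \frac{1}{20} \left(-4\right) = -2 - - \frac{32}{5} = -2 + \frac{32}{5} = \frac{22}{5} \approx 4.4$)
$c = - \frac{5}{42867}$ ($c = \frac{1}{9 \left(-957 + \frac{22}{5}\right)} = \frac{1}{9 \left(- \frac{4763}{5}\right)} = \frac{1}{9} \left(- \frac{5}{4763}\right) = - \frac{5}{42867} \approx -0.00011664$)
$L{\left(h \right)} = \frac{521}{974}$ ($L{\left(h \right)} = 521 \cdot \frac{1}{974} = \frac{521}{974}$)
$\frac{1}{\left(-1\right) L{\left(c \right)}} = \frac{1}{\left(-1\right) \frac{521}{974}} = \frac{1}{- \frac{521}{974}} = - \frac{974}{521}$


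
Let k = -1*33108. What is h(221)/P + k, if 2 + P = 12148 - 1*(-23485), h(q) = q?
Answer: -1179670927/35631 ≈ -33108.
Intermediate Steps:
P = 35631 (P = -2 + (12148 - 1*(-23485)) = -2 + (12148 + 23485) = -2 + 35633 = 35631)
k = -33108
h(221)/P + k = 221/35631 - 33108 = -1179670927/35631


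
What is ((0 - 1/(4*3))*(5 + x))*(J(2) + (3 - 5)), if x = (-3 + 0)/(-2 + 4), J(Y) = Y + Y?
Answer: -7/12 ≈ -0.58333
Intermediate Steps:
J(Y) = 2*Y
x = -3/2 ≈ -1.5000
((0 - 1/(4*3))*(5 + x))*(J(2) + (3 - 5)) = ((0 - 1/(4*3))*(5 - 3/2))*(2*2 + (3 - 5)) = ((0 - 1/12)*(7/2))*(4 - 2) = ((0 - 1*1/12)*(7/2))*2 = ((0 - 1/12)*(7/2))*2 = -1/12*7/2*2 = -7/24*2 = -7/12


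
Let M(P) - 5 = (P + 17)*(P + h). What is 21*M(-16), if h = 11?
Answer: 0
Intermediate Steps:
M(P) = 5 + (11 + P)*(17 + P) (M(P) = 5 + (P + 17)*(P + 11) = 5 + (17 + P)*(11 + P) = 5 + (11 + P)*(17 + P))
21*M(-16) = 21*(192 + (-16)² + 28*(-16)) = 21*(192 + 256 - 448) = 21*0 = 0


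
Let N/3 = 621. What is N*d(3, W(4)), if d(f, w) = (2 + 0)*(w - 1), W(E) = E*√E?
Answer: 26082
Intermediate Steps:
W(E) = E^(3/2)
N = 1863 (N = 3*621 = 1863)
d(f, w) = -2 + 2*w (d(f, w) = 2*(-1 + w) = -2 + 2*w)
N*d(3, W(4)) = 1863*(-2 + 2*4^(3/2)) = 1863*(-2 + 2*8) = 1863*(-2 + 16) = 1863*14 = 26082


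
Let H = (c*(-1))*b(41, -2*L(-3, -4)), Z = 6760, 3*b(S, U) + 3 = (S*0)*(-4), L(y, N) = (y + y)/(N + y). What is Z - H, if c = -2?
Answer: 6762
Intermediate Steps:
L(y, N) = 2*y/(N + y) (L(y, N) = (2*y)/(N + y) = 2*y/(N + y))
b(S, U) = -1 (b(S, U) = -1 + ((S*0)*(-4))/3 = -1 + (0*(-4))/3 = -1 + (1/3)*0 = -1 + 0 = -1)
H = -2 (H = -2*(-1)*(-1) = 2*(-1) = -2)
Z - H = 6760 - 1*(-2) = 6760 + 2 = 6762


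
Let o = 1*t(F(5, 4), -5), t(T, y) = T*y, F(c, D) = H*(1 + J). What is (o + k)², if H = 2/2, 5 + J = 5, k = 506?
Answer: 251001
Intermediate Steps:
J = 0 (J = -5 + 5 = 0)
H = 1 (H = 2*(½) = 1)
F(c, D) = 1 (F(c, D) = 1*(1 + 0) = 1*1 = 1)
o = -5 (o = 1*(1*(-5)) = 1*(-5) = -5)
(o + k)² = (-5 + 506)² = 501² = 251001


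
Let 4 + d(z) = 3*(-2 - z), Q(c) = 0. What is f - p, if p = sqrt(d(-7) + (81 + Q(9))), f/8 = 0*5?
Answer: -2*sqrt(23) ≈ -9.5917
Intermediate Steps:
d(z) = -10 - 3*z (d(z) = -4 + 3*(-2 - z) = -4 + (-6 - 3*z) = -10 - 3*z)
f = 0 (f = 8*(0*5) = 8*0 = 0)
p = 2*sqrt(23) (p = sqrt((-10 - 3*(-7)) + (81 + 0)) = sqrt((-10 + 21) + 81) = sqrt(11 + 81) = sqrt(92) = 2*sqrt(23) ≈ 9.5917)
f - p = 0 - 2*sqrt(23) = -2*sqrt(23)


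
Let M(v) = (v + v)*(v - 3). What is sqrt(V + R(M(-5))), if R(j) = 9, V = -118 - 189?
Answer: I*sqrt(298) ≈ 17.263*I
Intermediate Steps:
V = -307
M(v) = 2*v*(-3 + v) (M(v) = (2*v)*(-3 + v) = 2*v*(-3 + v))
sqrt(V + R(M(-5))) = sqrt(-307 + 9) = sqrt(-298) = I*sqrt(298)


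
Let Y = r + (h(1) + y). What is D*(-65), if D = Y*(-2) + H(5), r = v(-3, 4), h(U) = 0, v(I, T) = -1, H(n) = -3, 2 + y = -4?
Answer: -715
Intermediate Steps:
y = -6 (y = -2 - 4 = -6)
r = -1
Y = -7 (Y = -1 + (0 - 6) = -1 - 6 = -7)
D = 11 (D = -7*(-2) - 3 = 14 - 3 = 11)
D*(-65) = 11*(-65) = -715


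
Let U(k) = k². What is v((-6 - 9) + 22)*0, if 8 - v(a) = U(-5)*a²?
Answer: 0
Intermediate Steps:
v(a) = 8 - 25*a² (v(a) = 8 - (-5)²*a² = 8 - 25*a²)
v((-6 - 9) + 22)*0 = (8 - 25*((-6 - 9) + 22)²)*0 = (8 - 25*(-15 + 22)²)*0 = (8 - 25*7²)*0 = (8 - 25*49)*0 = (8 - 1225)*0 = -1217*0 = 0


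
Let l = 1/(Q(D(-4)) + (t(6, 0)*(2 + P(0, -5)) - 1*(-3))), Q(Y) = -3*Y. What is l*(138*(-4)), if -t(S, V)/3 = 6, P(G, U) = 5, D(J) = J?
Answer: 184/37 ≈ 4.9730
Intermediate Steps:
t(S, V) = -18 (t(S, V) = -3*6 = -18)
l = -1/111 (l = 1/(-3*(-4) + (-18*(2 + 5) - 1*(-3))) = 1/(12 + (-18*7 + 3)) = 1/(12 + (-126 + 3)) = 1/(12 - 123) = 1/(-111) = -1/111 ≈ -0.0090090)
l*(138*(-4)) = -46*(-4)/37 = -1/111*(-552) = 184/37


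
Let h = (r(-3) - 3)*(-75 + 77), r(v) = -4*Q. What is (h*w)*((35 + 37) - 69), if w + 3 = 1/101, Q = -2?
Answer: -9060/101 ≈ -89.703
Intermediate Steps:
r(v) = 8 (r(v) = -4*(-2) = 8)
w = -302/101 (w = -3 + 1/101 = -302/101 ≈ -2.9901)
h = 10 (h = (8 - 3)*(-75 + 77) = 5*2 = 10)
(h*w)*((35 + 37) - 69) = (10*(-302/101))*((35 + 37) - 69) = -3020*(72 - 69)/101 = -3020/101*3 = -9060/101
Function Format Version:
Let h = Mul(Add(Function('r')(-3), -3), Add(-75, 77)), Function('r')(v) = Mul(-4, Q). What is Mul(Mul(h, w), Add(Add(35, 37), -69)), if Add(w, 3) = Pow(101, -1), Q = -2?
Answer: Rational(-9060, 101) ≈ -89.703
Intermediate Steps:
Function('r')(v) = 8 (Function('r')(v) = Mul(-4, -2) = 8)
w = Rational(-302, 101) (w = Add(-3, Pow(101, -1)) = Add(-3, Rational(1, 101)) = Rational(-302, 101) ≈ -2.9901)
h = 10 (h = Mul(Add(8, -3), Add(-75, 77)) = Mul(5, 2) = 10)
Mul(Mul(h, w), Add(Add(35, 37), -69)) = Mul(Mul(10, Rational(-302, 101)), Add(Add(35, 37), -69)) = Mul(Rational(-3020, 101), Add(72, -69)) = Mul(Rational(-3020, 101), 3) = Rational(-9060, 101)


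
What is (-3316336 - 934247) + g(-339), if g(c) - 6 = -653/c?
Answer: -1440944950/339 ≈ -4.2506e+6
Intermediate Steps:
g(c) = 6 - 653/c
(-3316336 - 934247) + g(-339) = (-3316336 - 934247) + (6 - 653/(-339)) = -4250583 + (6 - 653*(-1/339)) = -4250583 + (6 + 653/339) = -4250583 + 2687/339 = -1440944950/339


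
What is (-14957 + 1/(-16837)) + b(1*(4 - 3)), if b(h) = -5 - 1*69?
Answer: -253076948/16837 ≈ -15031.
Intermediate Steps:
b(h) = -74 (b(h) = -5 - 69 = -74)
(-14957 + 1/(-16837)) + b(1*(4 - 3)) = (-14957 + 1/(-16837)) - 74 = (-14957 - 1/16837) - 74 = -251831010/16837 - 74 = -253076948/16837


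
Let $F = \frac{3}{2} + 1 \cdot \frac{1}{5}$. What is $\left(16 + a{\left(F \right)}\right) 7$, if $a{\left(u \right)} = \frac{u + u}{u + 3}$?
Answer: $\frac{5502}{47} \approx 117.06$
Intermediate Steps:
$F = \frac{17}{10}$ ($F = 3 \cdot \frac{1}{2} + 1 \cdot \frac{1}{5} = \frac{3}{2} + \frac{1}{5} = \frac{17}{10} \approx 1.7$)
$a{\left(u \right)} = \frac{2 u}{3 + u}$
$\left(16 + a{\left(F \right)}\right) 7 = \left(16 + 2 \cdot \frac{17}{10} \frac{1}{3 + \frac{17}{10}}\right) 7 = \left(16 + 2 \cdot \frac{17}{10} \frac{1}{\frac{47}{10}}\right) 7 = \left(16 + 2 \cdot \frac{17}{10} \cdot \frac{10}{47}\right) 7 = \left(16 + \frac{34}{47}\right) 7 = \frac{786}{47} \cdot 7 = \frac{5502}{47}$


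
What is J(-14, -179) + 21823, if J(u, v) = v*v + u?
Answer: 53850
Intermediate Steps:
J(u, v) = u + v**2 (J(u, v) = v**2 + u = u + v**2)
J(-14, -179) + 21823 = (-14 + (-179)**2) + 21823 = (-14 + 32041) + 21823 = 32027 + 21823 = 53850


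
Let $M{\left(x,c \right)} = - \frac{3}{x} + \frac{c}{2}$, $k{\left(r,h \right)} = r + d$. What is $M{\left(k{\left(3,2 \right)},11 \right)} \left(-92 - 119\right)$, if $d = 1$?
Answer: $- \frac{4009}{4} \approx -1002.3$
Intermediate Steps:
$k{\left(r,h \right)} = 1 + r$ ($k{\left(r,h \right)} = r + 1 = 1 + r$)
$M{\left(x,c \right)} = \frac{c}{2} - \frac{3}{x}$ ($M{\left(x,c \right)} = - \frac{3}{x} + c \frac{1}{2} = - \frac{3}{x} + \frac{c}{2} = \frac{c}{2} - \frac{3}{x}$)
$M{\left(k{\left(3,2 \right)},11 \right)} \left(-92 - 119\right) = \left(\frac{1}{2} \cdot 11 - \frac{3}{1 + 3}\right) \left(-92 - 119\right) = \left(\frac{11}{2} - \frac{3}{4}\right) \left(-211\right) = \frac{19}{4} \left(-211\right) = - \frac{4009}{4}$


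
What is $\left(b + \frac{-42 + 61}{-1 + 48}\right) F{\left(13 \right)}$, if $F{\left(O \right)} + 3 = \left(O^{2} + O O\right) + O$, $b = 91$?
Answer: $\frac{1495008}{47} \approx 31809.0$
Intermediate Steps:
$F{\left(O \right)} = -3 + O + 2 O^{2}$ ($F{\left(O \right)} = -3 + \left(\left(O^{2} + O O\right) + O\right) = -3 + \left(\left(O^{2} + O^{2}\right) + O\right) = -3 + \left(2 O^{2} + O\right) = -3 + \left(O + 2 O^{2}\right) = -3 + O + 2 O^{2}$)
$\left(b + \frac{-42 + 61}{-1 + 48}\right) F{\left(13 \right)} = \left(91 + \frac{-42 + 61}{-1 + 48}\right) \left(-3 + 13 + 2 \cdot 13^{2}\right) = \left(91 + \frac{19}{47}\right) \left(-3 + 13 + 2 \cdot 169\right) = \left(91 + 19 \cdot \frac{1}{47}\right) \left(-3 + 13 + 338\right) = \left(91 + \frac{19}{47}\right) 348 = \frac{4296}{47} \cdot 348 = \frac{1495008}{47}$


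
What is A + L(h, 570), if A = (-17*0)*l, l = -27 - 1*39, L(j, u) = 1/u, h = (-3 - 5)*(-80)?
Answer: 1/570 ≈ 0.0017544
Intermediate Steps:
h = 640 (h = -8*(-80) = 640)
l = -66 (l = -27 - 39 = -66)
A = 0 (A = -17*0*(-66) = 0*(-66) = 0)
A + L(h, 570) = 0 + 1/570 = 1/570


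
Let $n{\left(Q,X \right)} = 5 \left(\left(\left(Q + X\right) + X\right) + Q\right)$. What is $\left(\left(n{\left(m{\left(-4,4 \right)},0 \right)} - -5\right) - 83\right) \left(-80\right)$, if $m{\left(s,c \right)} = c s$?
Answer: $19040$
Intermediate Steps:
$n{\left(Q,X \right)} = 10 Q + 10 X$ ($n{\left(Q,X \right)} = 5 \left(\left(Q + 2 X\right) + Q\right) = 5 \left(2 Q + 2 X\right) = 10 Q + 10 X$)
$\left(\left(n{\left(m{\left(-4,4 \right)},0 \right)} - -5\right) - 83\right) \left(-80\right) = \left(\left(\left(10 \cdot 4 \left(-4\right) + 10 \cdot 0\right) - -5\right) - 83\right) \left(-80\right) = \left(\left(\left(10 \left(-16\right) + 0\right) + 5\right) - 83\right) \left(-80\right) = \left(\left(\left(-160 + 0\right) + 5\right) - 83\right) \left(-80\right) = \left(\left(-160 + 5\right) - 83\right) \left(-80\right) = \left(-155 - 83\right) \left(-80\right) = \left(-238\right) \left(-80\right) = 19040$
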